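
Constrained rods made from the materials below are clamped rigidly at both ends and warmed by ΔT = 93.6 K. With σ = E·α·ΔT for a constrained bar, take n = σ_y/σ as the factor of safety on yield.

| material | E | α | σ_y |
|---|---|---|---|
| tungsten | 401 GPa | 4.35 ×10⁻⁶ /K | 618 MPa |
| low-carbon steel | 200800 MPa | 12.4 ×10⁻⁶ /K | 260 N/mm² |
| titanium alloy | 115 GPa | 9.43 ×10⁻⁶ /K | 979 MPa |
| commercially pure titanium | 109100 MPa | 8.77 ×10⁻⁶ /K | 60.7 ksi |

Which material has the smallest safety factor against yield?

low-carbon steel

Per material, after unit conversion:
  tungsten: E = 401.0, α = 4.35, σ_y = 618.0 → σ = 163 MPa, n = 3.79
  low-carbon steel: E = 200.8, α = 12.4, σ_y = 260.0 → σ = 233 MPa, n = 1.12
  titanium alloy: E = 115.0, α = 9.43, σ_y = 979.0 → σ = 102 MPa, n = 9.64
  commercially pure titanium: E = 109.1, α = 8.77, σ_y = 418.5 → σ = 89.6 MPa, n = 4.67
Smallest n: low-carbon steel with n = 1.12.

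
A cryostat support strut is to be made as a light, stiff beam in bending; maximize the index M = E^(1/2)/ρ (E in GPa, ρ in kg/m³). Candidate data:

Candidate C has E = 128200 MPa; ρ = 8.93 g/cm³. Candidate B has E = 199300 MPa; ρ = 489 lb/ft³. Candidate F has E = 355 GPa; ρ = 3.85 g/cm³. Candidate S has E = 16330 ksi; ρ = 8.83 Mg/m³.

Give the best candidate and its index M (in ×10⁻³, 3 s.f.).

candidate F, M = 4.89×10⁻³

Convert each candidate to consistent units, then evaluate M:
  candidate C: E = 128.2 GPa, ρ = 8930 kg/m³
  candidate B: E = 199.3 GPa, ρ = 7833 kg/m³
  candidate F: E = 355.0 GPa, ρ = 3850 kg/m³
  candidate S: E = 112.6 GPa, ρ = 8830 kg/m³
  candidate F: M = 4.89×10⁻³
  candidate B: M = 1.80×10⁻³
  candidate C: M = 1.27×10⁻³
  candidate S: M = 1.20×10⁻³
Candidate F ranks first.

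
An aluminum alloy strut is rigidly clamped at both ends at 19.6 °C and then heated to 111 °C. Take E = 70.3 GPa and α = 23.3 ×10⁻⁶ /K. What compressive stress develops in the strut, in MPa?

ΔT = 91.40 K. Constrained thermal stress σ = E·α·ΔT = 70.30×10³ MPa × 23.3×10⁻⁶ × 91.40 = 150 MPa (compressive).

150 MPa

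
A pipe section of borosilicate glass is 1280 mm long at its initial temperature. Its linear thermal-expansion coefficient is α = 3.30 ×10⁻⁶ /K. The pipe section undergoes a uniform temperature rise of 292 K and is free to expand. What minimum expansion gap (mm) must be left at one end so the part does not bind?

ΔL = α·L₀·ΔT = 3.30×10⁻⁶ × 1280 mm × 292.0 K = 1.23 mm.

1.23 mm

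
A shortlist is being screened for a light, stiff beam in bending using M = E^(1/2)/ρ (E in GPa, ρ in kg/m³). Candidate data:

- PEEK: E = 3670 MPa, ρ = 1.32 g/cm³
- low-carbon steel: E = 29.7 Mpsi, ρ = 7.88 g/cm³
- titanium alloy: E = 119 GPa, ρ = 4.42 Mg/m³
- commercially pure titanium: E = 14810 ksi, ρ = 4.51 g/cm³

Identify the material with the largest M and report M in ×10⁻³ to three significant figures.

After converting to SI:
  PEEK: E = 3.670 GPa, ρ = 1320 kg/m³
  low-carbon steel: E = 204.8 GPa, ρ = 7880 kg/m³
  titanium alloy: E = 119.0 GPa, ρ = 4420 kg/m³
  commercially pure titanium: E = 102.1 GPa, ρ = 4510 kg/m³
  titanium alloy: M = 2.47×10⁻³
  commercially pure titanium: M = 2.24×10⁻³
  low-carbon steel: M = 1.82×10⁻³
  PEEK: M = 1.45×10⁻³
Highest index: titanium alloy.

titanium alloy, M = 2.47×10⁻³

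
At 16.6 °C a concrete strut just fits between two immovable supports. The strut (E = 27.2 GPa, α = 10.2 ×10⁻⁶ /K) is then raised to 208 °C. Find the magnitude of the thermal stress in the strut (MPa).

53.1 MPa

ΔT = 191.4 K. Constrained thermal stress σ = E·α·ΔT = 27.20×10³ MPa × 10.2×10⁻⁶ × 191.4 = 53.1 MPa (compressive).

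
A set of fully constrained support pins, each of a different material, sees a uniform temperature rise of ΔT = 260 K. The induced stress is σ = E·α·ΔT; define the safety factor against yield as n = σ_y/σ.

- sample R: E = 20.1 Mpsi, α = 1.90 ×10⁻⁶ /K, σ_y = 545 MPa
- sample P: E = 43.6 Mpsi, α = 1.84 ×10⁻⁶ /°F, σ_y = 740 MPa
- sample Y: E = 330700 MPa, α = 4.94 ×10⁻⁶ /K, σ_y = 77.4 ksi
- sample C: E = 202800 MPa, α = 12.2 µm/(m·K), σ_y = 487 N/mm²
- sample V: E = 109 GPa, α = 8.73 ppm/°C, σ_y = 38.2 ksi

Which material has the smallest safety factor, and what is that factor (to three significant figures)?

sample C, n = 0.757

Per material, after unit conversion:
  sample R: E = 138.6, α = 1.90, σ_y = 545.0 → σ = 68.5 MPa, n = 7.96
  sample P: E = 300.6, α = 3.31, σ_y = 740.0 → σ = 259 MPa, n = 2.86
  sample Y: E = 330.7, α = 4.94, σ_y = 533.7 → σ = 425 MPa, n = 1.26
  sample C: E = 202.8, α = 12.2, σ_y = 487.0 → σ = 643 MPa, n = 0.757
  sample V: E = 109.0, α = 8.73, σ_y = 263.4 → σ = 247 MPa, n = 1.06
The minimum is sample C at n = 0.757.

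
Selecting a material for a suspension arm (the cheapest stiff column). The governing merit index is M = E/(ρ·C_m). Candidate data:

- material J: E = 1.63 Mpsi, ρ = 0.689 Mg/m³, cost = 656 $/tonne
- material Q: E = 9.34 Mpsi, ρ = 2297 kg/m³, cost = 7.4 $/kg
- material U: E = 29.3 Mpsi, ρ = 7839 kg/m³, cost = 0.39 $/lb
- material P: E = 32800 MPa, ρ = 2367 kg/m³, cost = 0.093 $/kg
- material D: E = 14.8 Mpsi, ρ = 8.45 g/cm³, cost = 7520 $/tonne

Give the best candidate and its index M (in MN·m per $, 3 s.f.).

material P, M = 149 MN·m per $

Normalizing units and computing the index:
  material J: E = 11.24 GPa, ρ = 689.0 kg/m³, cost = 0.6560 $/kg
  material Q: E = 64.40 GPa, ρ = 2297 kg/m³, cost = 7.400 $/kg
  material U: E = 202.0 GPa, ρ = 7839 kg/m³, cost = 0.8598 $/kg
  material P: E = 32.80 GPa, ρ = 2367 kg/m³, cost = 0.09300 $/kg
  material D: E = 102.0 GPa, ρ = 8450 kg/m³, cost = 7.520 $/kg
  material P: M = 149 MN·m per $
  material U: M = 30.0 MN·m per $
  material J: M = 24.9 MN·m per $
  material Q: M = 3.79 MN·m per $
  material D: M = 1.61 MN·m per $
The maximum is for material P.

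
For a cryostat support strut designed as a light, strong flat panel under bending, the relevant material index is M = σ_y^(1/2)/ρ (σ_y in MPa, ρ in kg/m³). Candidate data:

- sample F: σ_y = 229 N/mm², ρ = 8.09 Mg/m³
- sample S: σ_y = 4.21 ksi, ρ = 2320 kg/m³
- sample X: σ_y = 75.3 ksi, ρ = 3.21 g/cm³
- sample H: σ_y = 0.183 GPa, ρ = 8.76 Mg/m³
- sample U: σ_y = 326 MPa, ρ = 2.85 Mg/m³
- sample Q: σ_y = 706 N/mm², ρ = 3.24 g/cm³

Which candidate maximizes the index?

sample Q

Normalizing units and computing the index:
  sample F: σ_y = 229.0 MPa, ρ = 8090 kg/m³
  sample S: σ_y = 29.03 MPa, ρ = 2320 kg/m³
  sample X: σ_y = 519.2 MPa, ρ = 3210 kg/m³
  sample H: σ_y = 183.0 MPa, ρ = 8760 kg/m³
  sample U: σ_y = 326.0 MPa, ρ = 2850 kg/m³
  sample Q: σ_y = 706.0 MPa, ρ = 3240 kg/m³
  sample Q: M = 8.20×10⁻³
  sample X: M = 7.10×10⁻³
  sample U: M = 6.34×10⁻³
  sample S: M = 2.32×10⁻³
  sample F: M = 1.87×10⁻³
  sample H: M = 1.54×10⁻³
Sample Q has the largest M.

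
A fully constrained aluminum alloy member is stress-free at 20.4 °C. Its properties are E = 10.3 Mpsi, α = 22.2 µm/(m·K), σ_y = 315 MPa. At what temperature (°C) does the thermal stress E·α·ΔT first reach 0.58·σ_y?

136 °C

E = 10.3 Mpsi = 71.02 GPa.
E·α·ΔT = 182.7 MPa ⇒ ΔT = 182.7 / (71.02×10³ × 22.2×10⁻⁶) = 115.9 K.
T = 20.4 + 115.9 = 136.3 °C.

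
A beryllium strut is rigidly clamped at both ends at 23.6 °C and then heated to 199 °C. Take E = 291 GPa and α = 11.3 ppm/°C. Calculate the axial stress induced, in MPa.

577 MPa

ΔT = 175.4 K. Constrained thermal stress σ = E·α·ΔT = 291.0×10³ MPa × 11.3×10⁻⁶ × 175.4 = 577 MPa (compressive).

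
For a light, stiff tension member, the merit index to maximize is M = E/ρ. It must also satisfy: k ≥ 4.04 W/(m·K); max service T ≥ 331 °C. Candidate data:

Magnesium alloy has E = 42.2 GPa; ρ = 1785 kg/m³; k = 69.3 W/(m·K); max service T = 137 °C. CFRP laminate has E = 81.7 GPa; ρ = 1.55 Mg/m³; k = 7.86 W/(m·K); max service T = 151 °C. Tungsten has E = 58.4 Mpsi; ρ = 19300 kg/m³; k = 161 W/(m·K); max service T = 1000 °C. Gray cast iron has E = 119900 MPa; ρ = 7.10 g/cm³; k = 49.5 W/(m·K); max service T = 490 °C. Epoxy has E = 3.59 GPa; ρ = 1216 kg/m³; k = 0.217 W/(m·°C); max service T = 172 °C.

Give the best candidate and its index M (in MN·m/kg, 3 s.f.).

Screen on constraints: k ≥ 4.04 W/(m·K); max service T ≥ 331 °C. Survivors: tungsten, gray cast iron.
In SI units:
  tungsten: E = 402.7 GPa, ρ = 19300 kg/m³
  gray cast iron: E = 119.9 GPa, ρ = 7100 kg/m³
  tungsten: M = 20.9 MN·m/kg
  gray cast iron: M = 16.9 MN·m/kg
Highest index: tungsten.

tungsten, M = 20.9 MN·m/kg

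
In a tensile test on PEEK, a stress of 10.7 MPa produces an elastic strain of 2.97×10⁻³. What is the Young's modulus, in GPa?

3.60 GPa

E = σ/ε = 10.7 MPa / 2.97×10⁻³ = 3603 MPa = 3.60 GPa.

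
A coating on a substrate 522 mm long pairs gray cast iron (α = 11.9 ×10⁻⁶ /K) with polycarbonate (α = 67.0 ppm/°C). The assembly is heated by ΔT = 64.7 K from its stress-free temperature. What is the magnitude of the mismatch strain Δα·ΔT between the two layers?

3.56×10⁻³

Δα = |11.9 − 67.0|×10⁻⁶/K = 55.1×10⁻⁶/K.
Mismatch strain = Δα·ΔT = 55.1×10⁻⁶ × 64.7 = 3.56×10⁻³.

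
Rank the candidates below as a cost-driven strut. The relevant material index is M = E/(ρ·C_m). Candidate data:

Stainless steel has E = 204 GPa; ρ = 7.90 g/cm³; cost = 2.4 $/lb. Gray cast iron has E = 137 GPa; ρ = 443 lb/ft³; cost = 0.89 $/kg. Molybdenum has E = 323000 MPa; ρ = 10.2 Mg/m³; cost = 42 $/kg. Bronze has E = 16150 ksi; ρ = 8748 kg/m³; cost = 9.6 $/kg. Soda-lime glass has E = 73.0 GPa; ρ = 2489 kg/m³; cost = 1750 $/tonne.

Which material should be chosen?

gray cast iron

After converting to SI:
  stainless steel: E = 204.0 GPa, ρ = 7900 kg/m³, cost = 5.291 $/kg
  gray cast iron: E = 137.0 GPa, ρ = 7096 kg/m³, cost = 0.8900 $/kg
  molybdenum: E = 323.0 GPa, ρ = 10200 kg/m³, cost = 42.00 $/kg
  bronze: E = 111.4 GPa, ρ = 8748 kg/m³, cost = 9.600 $/kg
  soda-lime glass: E = 73.00 GPa, ρ = 2489 kg/m³, cost = 1.750 $/kg
  gray cast iron: M = 21.7 MN·m per $
  soda-lime glass: M = 16.8 MN·m per $
  stainless steel: M = 4.88 MN·m per $
  bronze: M = 1.33 MN·m per $
  molybdenum: M = 0.754 MN·m per $
Highest index: gray cast iron.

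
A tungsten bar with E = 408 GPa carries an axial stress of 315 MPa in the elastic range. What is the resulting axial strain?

7.72×10⁻⁴

ε = σ/E = 315 / 408000 = 7.72×10⁻⁴.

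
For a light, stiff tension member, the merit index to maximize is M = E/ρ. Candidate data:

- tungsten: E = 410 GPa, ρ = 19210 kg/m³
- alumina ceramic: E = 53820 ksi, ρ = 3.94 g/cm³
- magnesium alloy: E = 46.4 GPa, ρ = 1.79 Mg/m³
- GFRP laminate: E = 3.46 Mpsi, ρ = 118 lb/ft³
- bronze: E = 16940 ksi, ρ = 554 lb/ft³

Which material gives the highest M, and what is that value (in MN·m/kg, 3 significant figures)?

alumina ceramic, M = 94.2 MN·m/kg

Convert each candidate to consistent units, then evaluate M:
  tungsten: E = 410.0 GPa, ρ = 19210 kg/m³
  alumina ceramic: E = 371.1 GPa, ρ = 3940 kg/m³
  magnesium alloy: E = 46.40 GPa, ρ = 1790 kg/m³
  GFRP laminate: E = 23.86 GPa, ρ = 1890 kg/m³
  bronze: E = 116.8 GPa, ρ = 8874 kg/m³
  alumina ceramic: M = 94.2 MN·m/kg
  magnesium alloy: M = 25.9 MN·m/kg
  tungsten: M = 21.3 MN·m/kg
  bronze: M = 13.2 MN·m/kg
  GFRP laminate: M = 12.6 MN·m/kg
Highest index: alumina ceramic.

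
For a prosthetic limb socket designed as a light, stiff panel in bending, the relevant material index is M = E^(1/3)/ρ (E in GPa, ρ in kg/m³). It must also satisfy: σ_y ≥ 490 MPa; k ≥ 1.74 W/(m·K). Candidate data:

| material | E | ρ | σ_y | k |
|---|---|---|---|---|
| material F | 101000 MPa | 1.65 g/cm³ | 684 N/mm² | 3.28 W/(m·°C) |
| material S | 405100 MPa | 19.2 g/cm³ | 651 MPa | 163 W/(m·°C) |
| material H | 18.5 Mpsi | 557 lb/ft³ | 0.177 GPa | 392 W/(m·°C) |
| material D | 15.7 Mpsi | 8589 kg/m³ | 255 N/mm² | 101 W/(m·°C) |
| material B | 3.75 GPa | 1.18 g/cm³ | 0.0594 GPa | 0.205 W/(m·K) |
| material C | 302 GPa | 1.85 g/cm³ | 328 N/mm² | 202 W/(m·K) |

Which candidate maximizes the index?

Screen on constraints: σ_y ≥ 490 MPa; k ≥ 1.74 W/(m·K). Survivors: material F, material S.
Normalizing units and computing the index:
  material F: E = 101.0 GPa, ρ = 1650 kg/m³
  material S: E = 405.1 GPa, ρ = 19200 kg/m³
  material F: M = 2.82×10⁻³
  material S: M = 0.385×10⁻³
Highest index: material F.

material F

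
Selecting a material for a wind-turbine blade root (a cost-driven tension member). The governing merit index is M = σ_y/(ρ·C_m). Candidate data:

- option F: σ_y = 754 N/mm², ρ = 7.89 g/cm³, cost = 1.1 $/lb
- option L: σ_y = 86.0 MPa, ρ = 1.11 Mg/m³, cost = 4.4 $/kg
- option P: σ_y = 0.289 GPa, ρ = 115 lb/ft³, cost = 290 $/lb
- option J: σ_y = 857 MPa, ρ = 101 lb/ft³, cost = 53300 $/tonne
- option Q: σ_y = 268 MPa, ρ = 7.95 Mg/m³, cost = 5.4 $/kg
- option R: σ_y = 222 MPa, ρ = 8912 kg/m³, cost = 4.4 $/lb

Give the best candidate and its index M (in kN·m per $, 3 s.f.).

In SI units:
  option F: σ_y = 754.0 MPa, ρ = 7890 kg/m³, cost = 2.425 $/kg
  option L: σ_y = 86.00 MPa, ρ = 1110 kg/m³, cost = 4.400 $/kg
  option P: σ_y = 289.0 MPa, ρ = 1842 kg/m³, cost = 639.3 $/kg
  option J: σ_y = 857.0 MPa, ρ = 1618 kg/m³, cost = 53.30 $/kg
  option Q: σ_y = 268.0 MPa, ρ = 7950 kg/m³, cost = 5.400 $/kg
  option R: σ_y = 222.0 MPa, ρ = 8912 kg/m³, cost = 9.700 $/kg
  option F: M = 39.4 kN·m per $
  option L: M = 17.6 kN·m per $
  option J: M = 9.94 kN·m per $
  option Q: M = 6.24 kN·m per $
  option R: M = 2.57 kN·m per $
  option P: M = 0.245 kN·m per $
The maximum is for option F.

option F, M = 39.4 kN·m per $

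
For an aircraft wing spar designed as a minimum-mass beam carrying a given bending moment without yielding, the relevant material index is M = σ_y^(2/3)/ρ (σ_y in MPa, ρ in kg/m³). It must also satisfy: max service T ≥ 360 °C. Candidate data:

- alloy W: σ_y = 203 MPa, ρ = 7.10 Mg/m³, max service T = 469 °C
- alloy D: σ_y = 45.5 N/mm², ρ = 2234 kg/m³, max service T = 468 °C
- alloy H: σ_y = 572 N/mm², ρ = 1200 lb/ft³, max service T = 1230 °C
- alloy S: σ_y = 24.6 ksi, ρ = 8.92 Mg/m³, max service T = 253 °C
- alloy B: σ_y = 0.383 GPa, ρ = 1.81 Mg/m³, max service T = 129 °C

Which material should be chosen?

Screen on constraints: max service T ≥ 360 °C. Survivors: alloy W, alloy D, alloy H.
In SI units:
  alloy W: σ_y = 203.0 MPa, ρ = 7100 kg/m³
  alloy D: σ_y = 45.50 MPa, ρ = 2234 kg/m³
  alloy H: σ_y = 572.0 MPa, ρ = 19220 kg/m³
  alloy D: M = 5.71×10⁻³
  alloy W: M = 4.86×10⁻³
  alloy H: M = 3.58×10⁻³
Alloy D has the largest M.

alloy D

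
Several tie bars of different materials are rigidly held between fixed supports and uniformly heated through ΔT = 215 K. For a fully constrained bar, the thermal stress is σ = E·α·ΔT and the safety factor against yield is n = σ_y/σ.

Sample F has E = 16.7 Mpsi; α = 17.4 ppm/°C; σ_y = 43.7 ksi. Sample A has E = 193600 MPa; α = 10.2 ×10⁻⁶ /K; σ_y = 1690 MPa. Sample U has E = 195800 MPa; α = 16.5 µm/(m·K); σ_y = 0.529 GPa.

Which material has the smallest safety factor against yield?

Converting E to GPa, α to ×10⁻⁶/K, σ_y to MPa, then σ and n for each:
  sample F: E = 115.1, α = 17.4, σ_y = 301.3 → σ = 431 MPa, n = 0.699
  sample A: E = 193.6, α = 10.2, σ_y = 1690 → σ = 425 MPa, n = 3.98
  sample U: E = 195.8, α = 16.5, σ_y = 529.0 → σ = 695 MPa, n = 0.762
The minimum is sample F at n = 0.699.

sample F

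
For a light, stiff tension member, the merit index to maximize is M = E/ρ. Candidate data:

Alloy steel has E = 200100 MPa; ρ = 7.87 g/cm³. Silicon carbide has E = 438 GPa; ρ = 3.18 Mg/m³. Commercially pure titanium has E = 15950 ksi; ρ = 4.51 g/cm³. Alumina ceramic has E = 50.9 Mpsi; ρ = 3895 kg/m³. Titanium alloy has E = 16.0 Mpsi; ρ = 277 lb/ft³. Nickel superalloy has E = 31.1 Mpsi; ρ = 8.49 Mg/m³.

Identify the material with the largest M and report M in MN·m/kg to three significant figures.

silicon carbide, M = 138 MN·m/kg

Putting every candidate on a common basis:
  alloy steel: E = 200.1 GPa, ρ = 7870 kg/m³
  silicon carbide: E = 438.0 GPa, ρ = 3180 kg/m³
  commercially pure titanium: E = 110.0 GPa, ρ = 4510 kg/m³
  alumina ceramic: E = 350.9 GPa, ρ = 3895 kg/m³
  titanium alloy: E = 110.3 GPa, ρ = 4437 kg/m³
  nickel superalloy: E = 214.4 GPa, ρ = 8490 kg/m³
  silicon carbide: M = 138 MN·m/kg
  alumina ceramic: M = 90.1 MN·m/kg
  alloy steel: M = 25.4 MN·m/kg
  nickel superalloy: M = 25.3 MN·m/kg
  titanium alloy: M = 24.9 MN·m/kg
  commercially pure titanium: M = 24.4 MN·m/kg
Highest index: silicon carbide.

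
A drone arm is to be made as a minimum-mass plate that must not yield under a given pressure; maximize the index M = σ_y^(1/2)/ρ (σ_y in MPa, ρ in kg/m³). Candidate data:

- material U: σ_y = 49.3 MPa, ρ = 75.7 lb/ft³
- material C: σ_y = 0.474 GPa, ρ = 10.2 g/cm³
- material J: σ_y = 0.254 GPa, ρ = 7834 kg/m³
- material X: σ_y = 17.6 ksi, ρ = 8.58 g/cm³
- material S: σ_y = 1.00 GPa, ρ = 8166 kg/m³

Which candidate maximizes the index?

material U

After converting to SI:
  material U: σ_y = 49.30 MPa, ρ = 1213 kg/m³
  material C: σ_y = 474.0 MPa, ρ = 10200 kg/m³
  material J: σ_y = 254.0 MPa, ρ = 7834 kg/m³
  material X: σ_y = 121.3 MPa, ρ = 8580 kg/m³
  material S: σ_y = 1000 MPa, ρ = 8166 kg/m³
  material U: M = 5.79×10⁻³
  material S: M = 3.87×10⁻³
  material C: M = 2.13×10⁻³
  material J: M = 2.03×10⁻³
  material X: M = 1.28×10⁻³
The maximum is for material U.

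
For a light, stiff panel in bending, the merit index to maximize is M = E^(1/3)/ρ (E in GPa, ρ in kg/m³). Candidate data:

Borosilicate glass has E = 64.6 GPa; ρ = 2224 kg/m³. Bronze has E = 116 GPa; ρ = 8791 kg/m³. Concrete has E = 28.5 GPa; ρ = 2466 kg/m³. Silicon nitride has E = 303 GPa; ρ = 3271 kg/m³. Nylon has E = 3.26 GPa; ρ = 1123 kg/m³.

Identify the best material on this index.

silicon nitride

Evaluate M for each candidate:
  silicon nitride: M = 2.05×10⁻³
  borosilicate glass: M = 1.80×10⁻³
  nylon: M = 1.32×10⁻³
  concrete: M = 1.24×10⁻³
  bronze: M = 0.555×10⁻³
Silicon nitride has the largest M.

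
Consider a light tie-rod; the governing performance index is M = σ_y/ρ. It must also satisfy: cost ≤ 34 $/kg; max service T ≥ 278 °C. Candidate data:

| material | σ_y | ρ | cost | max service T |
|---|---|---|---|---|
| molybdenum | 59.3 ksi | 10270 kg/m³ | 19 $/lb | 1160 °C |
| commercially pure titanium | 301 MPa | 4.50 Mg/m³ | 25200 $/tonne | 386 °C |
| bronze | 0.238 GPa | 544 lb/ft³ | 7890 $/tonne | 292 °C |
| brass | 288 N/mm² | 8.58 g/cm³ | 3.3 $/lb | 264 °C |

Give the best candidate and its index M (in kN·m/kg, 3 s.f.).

Screen on constraints: cost ≤ 34 $/kg; max service T ≥ 278 °C. Survivors: commercially pure titanium, bronze.
In SI units:
  commercially pure titanium: σ_y = 301.0 MPa, ρ = 4500 kg/m³
  bronze: σ_y = 238.0 MPa, ρ = 8714 kg/m³
  commercially pure titanium: M = 66.9 kN·m/kg
  bronze: M = 27.3 kN·m/kg
Commercially pure titanium has the largest M.

commercially pure titanium, M = 66.9 kN·m/kg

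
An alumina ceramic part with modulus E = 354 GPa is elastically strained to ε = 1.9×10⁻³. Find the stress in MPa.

σ = E·ε = 354000 MPa × 1.9×10⁻³ = 673 MPa.

673 MPa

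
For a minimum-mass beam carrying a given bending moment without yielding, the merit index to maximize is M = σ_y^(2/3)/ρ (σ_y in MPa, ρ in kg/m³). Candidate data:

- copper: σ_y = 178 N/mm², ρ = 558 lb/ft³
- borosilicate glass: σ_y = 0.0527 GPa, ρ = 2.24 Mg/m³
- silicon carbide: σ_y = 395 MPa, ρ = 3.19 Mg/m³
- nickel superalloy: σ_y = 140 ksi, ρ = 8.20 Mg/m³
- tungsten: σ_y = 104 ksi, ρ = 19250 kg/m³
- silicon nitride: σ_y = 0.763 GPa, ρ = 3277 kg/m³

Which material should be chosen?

In SI units:
  copper: σ_y = 178.0 MPa, ρ = 8938 kg/m³
  borosilicate glass: σ_y = 52.70 MPa, ρ = 2240 kg/m³
  silicon carbide: σ_y = 395.0 MPa, ρ = 3190 kg/m³
  nickel superalloy: σ_y = 965.3 MPa, ρ = 8200 kg/m³
  tungsten: σ_y = 717.1 MPa, ρ = 19250 kg/m³
  silicon nitride: σ_y = 763.0 MPa, ρ = 3277 kg/m³
  silicon nitride: M = 25.5×10⁻³
  silicon carbide: M = 16.9×10⁻³
  nickel superalloy: M = 11.9×10⁻³
  borosilicate glass: M = 6.28×10⁻³
  tungsten: M = 4.16×10⁻³
  copper: M = 3.54×10⁻³
Silicon nitride has the largest M.

silicon nitride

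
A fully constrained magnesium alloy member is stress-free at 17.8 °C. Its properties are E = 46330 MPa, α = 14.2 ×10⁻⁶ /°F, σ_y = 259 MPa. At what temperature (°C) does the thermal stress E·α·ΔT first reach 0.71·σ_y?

E = 46330 MPa = 46.33 GPa.
α = 14.2×10⁻⁶/°F × 9/5 = 25.6×10⁻⁶/K.
E·α·ΔT = 183.9 MPa ⇒ ΔT = 183.9 / (46.33×10³ × 25.6×10⁻⁶) = 155.3 K.
T = 17.8 + 155.3 = 173.1 °C.

173 °C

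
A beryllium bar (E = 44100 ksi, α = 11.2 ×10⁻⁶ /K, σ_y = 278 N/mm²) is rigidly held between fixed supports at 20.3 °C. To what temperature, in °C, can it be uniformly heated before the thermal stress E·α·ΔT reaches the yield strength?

102 °C

E = 44100 ksi = 304.1 GPa.
σ_y = 278 N/mm² = 278.0 MPa.
E·α·ΔT = 278.0 MPa ⇒ ΔT = 278.0 / (304.1×10³ × 11.2×10⁻⁶) = 81.63 K.
T = 20.3 + 81.63 = 101.9 °C.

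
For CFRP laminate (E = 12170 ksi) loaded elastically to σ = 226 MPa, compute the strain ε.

E = 12170 ksi = 83.91 GPa = 83910 MPa.
ε = σ/E = 226 / 83910 = 2.69×10⁻³.

2.69×10⁻³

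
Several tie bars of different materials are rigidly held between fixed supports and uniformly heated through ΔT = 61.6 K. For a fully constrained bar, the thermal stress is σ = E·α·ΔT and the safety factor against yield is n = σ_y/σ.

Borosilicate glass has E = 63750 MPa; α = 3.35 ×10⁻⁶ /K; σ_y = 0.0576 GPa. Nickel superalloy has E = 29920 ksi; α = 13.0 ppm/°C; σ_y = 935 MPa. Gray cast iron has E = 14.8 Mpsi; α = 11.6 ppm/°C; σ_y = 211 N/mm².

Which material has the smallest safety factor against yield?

gray cast iron

In consistent units (E in GPa, α in ×10⁻⁶/K, σ_y in MPa):
  borosilicate glass: E = 63.75, α = 3.35, σ_y = 57.60 → σ = 13.2 MPa, n = 4.38
  nickel superalloy: E = 206.3, α = 13.0, σ_y = 935.0 → σ = 165 MPa, n = 5.66
  gray cast iron: E = 102.0, α = 11.6, σ_y = 211.0 → σ = 72.9 MPa, n = 2.89
Smallest n: gray cast iron with n = 2.89.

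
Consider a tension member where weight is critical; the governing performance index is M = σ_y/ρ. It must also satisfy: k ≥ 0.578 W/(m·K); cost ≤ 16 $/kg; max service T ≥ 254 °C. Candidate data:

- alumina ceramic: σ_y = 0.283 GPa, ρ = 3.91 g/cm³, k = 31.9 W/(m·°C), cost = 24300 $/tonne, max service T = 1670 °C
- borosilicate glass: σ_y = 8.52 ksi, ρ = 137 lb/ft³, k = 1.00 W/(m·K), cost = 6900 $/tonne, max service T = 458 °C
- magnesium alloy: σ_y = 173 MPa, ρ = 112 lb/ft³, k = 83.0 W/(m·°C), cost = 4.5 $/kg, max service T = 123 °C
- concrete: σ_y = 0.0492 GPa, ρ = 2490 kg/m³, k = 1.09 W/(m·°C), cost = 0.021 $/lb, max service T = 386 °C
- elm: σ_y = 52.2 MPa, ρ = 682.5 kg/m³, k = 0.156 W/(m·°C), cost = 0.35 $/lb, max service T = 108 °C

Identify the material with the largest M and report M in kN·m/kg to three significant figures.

borosilicate glass, M = 26.8 kN·m/kg

Screen on constraints: k ≥ 0.578 W/(m·K); cost ≤ 16 $/kg; max service T ≥ 254 °C. Survivors: borosilicate glass, concrete.
In SI units:
  borosilicate glass: σ_y = 58.74 MPa, ρ = 2195 kg/m³
  concrete: σ_y = 49.20 MPa, ρ = 2490 kg/m³
  borosilicate glass: M = 26.8 kN·m/kg
  concrete: M = 19.8 kN·m/kg
The maximum is for borosilicate glass.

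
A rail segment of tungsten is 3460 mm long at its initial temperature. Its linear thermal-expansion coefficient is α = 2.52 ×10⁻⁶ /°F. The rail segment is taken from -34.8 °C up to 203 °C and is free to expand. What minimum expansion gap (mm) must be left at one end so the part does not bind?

Convert α: 2.52×10⁻⁶/°F × (9/5) = 4.54×10⁻⁶/K.
ΔT = 203 − (-34.8) = 237.8 K.
ΔL = α·L₀·ΔT = 4.54×10⁻⁶ × 3460 mm × 237.8 K = 3.73 mm.

3.73 mm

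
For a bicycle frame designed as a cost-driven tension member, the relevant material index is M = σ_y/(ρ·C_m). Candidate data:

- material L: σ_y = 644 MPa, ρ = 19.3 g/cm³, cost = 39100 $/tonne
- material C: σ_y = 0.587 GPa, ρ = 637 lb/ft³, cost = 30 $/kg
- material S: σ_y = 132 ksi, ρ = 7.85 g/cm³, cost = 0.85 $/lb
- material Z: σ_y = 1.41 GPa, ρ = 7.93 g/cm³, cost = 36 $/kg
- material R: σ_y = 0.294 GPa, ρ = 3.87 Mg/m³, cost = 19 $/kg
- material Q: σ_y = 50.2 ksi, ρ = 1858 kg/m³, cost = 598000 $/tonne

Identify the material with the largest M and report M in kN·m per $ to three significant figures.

Convert each candidate to consistent units, then evaluate M:
  material L: σ_y = 644.0 MPa, ρ = 19300 kg/m³, cost = 39.10 $/kg
  material C: σ_y = 587.0 MPa, ρ = 10200 kg/m³, cost = 30.00 $/kg
  material S: σ_y = 910.1 MPa, ρ = 7850 kg/m³, cost = 1.874 $/kg
  material Z: σ_y = 1410 MPa, ρ = 7930 kg/m³, cost = 36.00 $/kg
  material R: σ_y = 294.0 MPa, ρ = 3870 kg/m³, cost = 19.00 $/kg
  material Q: σ_y = 346.1 MPa, ρ = 1858 kg/m³, cost = 598.0 $/kg
  material S: M = 61.9 kN·m per $
  material Z: M = 4.94 kN·m per $
  material R: M = 4.00 kN·m per $
  material C: M = 1.92 kN·m per $
  material L: M = 0.853 kN·m per $
  material Q: M = 0.312 kN·m per $
The maximum is for material S.

material S, M = 61.9 kN·m per $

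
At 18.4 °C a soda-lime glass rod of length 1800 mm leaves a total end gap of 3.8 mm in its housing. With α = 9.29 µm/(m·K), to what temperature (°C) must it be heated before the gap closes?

α·L₀·ΔT = 3.8 mm ⇒ ΔT = 3.8 / (9.29×10⁻⁶ × 1800.0) = 227.2 K.
T = 18.4 + 227.2 = 245.6 °C.

246 °C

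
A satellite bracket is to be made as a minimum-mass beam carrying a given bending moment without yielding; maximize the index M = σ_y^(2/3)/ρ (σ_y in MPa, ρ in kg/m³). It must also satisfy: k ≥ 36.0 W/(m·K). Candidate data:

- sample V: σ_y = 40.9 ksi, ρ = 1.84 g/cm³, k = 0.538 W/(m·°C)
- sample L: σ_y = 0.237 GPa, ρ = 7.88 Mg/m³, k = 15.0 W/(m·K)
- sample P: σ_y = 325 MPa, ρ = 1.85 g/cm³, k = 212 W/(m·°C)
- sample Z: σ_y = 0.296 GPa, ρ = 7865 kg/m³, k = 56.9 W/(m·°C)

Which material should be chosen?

sample P

Screen on constraints: k ≥ 36.0 W/(m·K). Survivors: sample P, sample Z.
In SI units:
  sample P: σ_y = 325.0 MPa, ρ = 1850 kg/m³
  sample Z: σ_y = 296.0 MPa, ρ = 7865 kg/m³
  sample P: M = 25.6×10⁻³
  sample Z: M = 5.65×10⁻³
Sample P ranks first.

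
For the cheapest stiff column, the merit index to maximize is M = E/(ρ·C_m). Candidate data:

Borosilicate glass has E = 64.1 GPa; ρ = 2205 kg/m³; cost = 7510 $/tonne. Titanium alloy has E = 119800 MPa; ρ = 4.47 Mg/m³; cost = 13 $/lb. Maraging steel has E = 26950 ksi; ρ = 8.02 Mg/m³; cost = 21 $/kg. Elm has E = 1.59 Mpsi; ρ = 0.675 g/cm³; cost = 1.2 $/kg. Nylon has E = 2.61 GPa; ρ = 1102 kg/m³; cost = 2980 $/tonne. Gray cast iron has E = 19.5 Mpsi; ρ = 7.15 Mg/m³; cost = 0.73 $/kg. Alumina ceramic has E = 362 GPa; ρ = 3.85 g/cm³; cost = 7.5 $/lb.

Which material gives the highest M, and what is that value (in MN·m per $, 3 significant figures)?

Convert each candidate to consistent units, then evaluate M:
  borosilicate glass: E = 64.10 GPa, ρ = 2205 kg/m³, cost = 7.510 $/kg
  titanium alloy: E = 119.8 GPa, ρ = 4470 kg/m³, cost = 28.66 $/kg
  maraging steel: E = 185.8 GPa, ρ = 8020 kg/m³, cost = 21.00 $/kg
  elm: E = 10.96 GPa, ρ = 675.0 kg/m³, cost = 1.200 $/kg
  nylon: E = 2.610 GPa, ρ = 1102 kg/m³, cost = 2.980 $/kg
  gray cast iron: E = 134.4 GPa, ρ = 7150 kg/m³, cost = 0.7300 $/kg
  alumina ceramic: E = 362.0 GPa, ρ = 3850 kg/m³, cost = 16.53 $/kg
  gray cast iron: M = 25.8 MN·m per $
  elm: M = 13.5 MN·m per $
  alumina ceramic: M = 5.69 MN·m per $
  borosilicate glass: M = 3.87 MN·m per $
  maraging steel: M = 1.10 MN·m per $
  titanium alloy: M = 0.935 MN·m per $
  nylon: M = 0.795 MN·m per $
Gray cast iron has the largest M.

gray cast iron, M = 25.8 MN·m per $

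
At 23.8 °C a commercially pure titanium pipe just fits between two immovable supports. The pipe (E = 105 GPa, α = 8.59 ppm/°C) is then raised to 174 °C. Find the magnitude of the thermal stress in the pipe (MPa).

ΔT = 150.2 K. Constrained thermal stress σ = E·α·ΔT = 105.0×10³ MPa × 8.59×10⁻⁶ × 150.2 = 135 MPa (compressive).

135 MPa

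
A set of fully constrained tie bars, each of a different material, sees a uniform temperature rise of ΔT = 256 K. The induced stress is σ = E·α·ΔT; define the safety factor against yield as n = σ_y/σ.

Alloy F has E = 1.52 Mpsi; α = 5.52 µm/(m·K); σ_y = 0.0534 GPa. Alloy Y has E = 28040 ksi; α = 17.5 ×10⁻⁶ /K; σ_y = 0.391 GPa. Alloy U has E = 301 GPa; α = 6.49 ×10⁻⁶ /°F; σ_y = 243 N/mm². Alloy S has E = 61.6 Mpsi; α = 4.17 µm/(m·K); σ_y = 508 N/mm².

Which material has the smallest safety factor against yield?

With everything in SI (GPa, ×10⁻⁶/K, MPa):
  alloy F: E = 10.48, α = 5.52, σ_y = 53.40 → σ = 14.8 MPa, n = 3.61
  alloy Y: E = 193.3, α = 17.5, σ_y = 391.0 → σ = 866 MPa, n = 0.451
  alloy U: E = 301.0, α = 11.7, σ_y = 243.0 → σ = 900 MPa, n = 0.270
  alloy S: E = 424.7, α = 4.17, σ_y = 508.0 → σ = 453 MPa, n = 1.12
Alloy U has the lowest safety factor, n = 0.270.

alloy U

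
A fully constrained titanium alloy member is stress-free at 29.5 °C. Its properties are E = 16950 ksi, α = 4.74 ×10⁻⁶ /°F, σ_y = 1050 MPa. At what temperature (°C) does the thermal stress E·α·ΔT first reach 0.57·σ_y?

630 °C

E = 16950 ksi = 116.9 GPa.
α = 4.74×10⁻⁶/°F × 9/5 = 8.53×10⁻⁶/K.
E·α·ΔT = 598.5 MPa ⇒ ΔT = 598.5 / (116.9×10³ × 8.53×10⁻⁶) = 600.2 K.
T = 29.5 + 600.2 = 629.7 °C.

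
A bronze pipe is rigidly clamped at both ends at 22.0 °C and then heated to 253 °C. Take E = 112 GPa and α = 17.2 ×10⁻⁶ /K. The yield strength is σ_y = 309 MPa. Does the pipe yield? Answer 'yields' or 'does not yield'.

ΔT = 231.0 K. Constrained thermal stress σ = E·α·ΔT = 112.0×10³ MPa × 17.2×10⁻⁶ × 231.0 = 445 MPa (compressive).
Compare to σ_y = 309 MPa: σ ≥ σ_y, so it yields.

yields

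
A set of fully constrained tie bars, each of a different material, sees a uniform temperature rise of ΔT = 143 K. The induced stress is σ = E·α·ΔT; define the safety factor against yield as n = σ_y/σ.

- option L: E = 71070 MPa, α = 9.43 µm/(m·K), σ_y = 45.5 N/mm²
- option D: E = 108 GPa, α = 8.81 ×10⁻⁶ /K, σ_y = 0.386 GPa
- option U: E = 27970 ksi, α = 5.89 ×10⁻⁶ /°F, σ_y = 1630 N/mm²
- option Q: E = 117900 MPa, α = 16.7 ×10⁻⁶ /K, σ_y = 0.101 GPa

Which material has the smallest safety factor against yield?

In consistent units (E in GPa, α in ×10⁻⁶/K, σ_y in MPa):
  option L: E = 71.07, α = 9.43, σ_y = 45.50 → σ = 95.8 MPa, n = 0.475
  option D: E = 108.0, α = 8.81, σ_y = 386.0 → σ = 136 MPa, n = 2.84
  option U: E = 192.8, α = 10.6, σ_y = 1630 → σ = 292 MPa, n = 5.58
  option Q: E = 117.9, α = 16.7, σ_y = 101.0 → σ = 282 MPa, n = 0.359
The minimum is option Q at n = 0.359.

option Q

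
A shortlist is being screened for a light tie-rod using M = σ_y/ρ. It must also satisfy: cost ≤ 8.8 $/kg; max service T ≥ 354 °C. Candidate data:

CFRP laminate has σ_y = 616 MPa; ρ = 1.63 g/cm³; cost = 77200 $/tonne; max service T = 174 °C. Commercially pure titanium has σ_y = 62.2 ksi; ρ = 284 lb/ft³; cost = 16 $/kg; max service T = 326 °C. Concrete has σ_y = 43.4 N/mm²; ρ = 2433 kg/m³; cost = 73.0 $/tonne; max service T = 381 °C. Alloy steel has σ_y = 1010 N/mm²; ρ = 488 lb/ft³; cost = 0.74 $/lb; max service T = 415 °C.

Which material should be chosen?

Screen on constraints: cost ≤ 8.8 $/kg; max service T ≥ 354 °C. Survivors: concrete, alloy steel.
Convert each candidate to consistent units, then evaluate M:
  concrete: σ_y = 43.40 MPa, ρ = 2433 kg/m³
  alloy steel: σ_y = 1010 MPa, ρ = 7817 kg/m³
  alloy steel: M = 129 kN·m/kg
  concrete: M = 17.8 kN·m/kg
Highest index: alloy steel.

alloy steel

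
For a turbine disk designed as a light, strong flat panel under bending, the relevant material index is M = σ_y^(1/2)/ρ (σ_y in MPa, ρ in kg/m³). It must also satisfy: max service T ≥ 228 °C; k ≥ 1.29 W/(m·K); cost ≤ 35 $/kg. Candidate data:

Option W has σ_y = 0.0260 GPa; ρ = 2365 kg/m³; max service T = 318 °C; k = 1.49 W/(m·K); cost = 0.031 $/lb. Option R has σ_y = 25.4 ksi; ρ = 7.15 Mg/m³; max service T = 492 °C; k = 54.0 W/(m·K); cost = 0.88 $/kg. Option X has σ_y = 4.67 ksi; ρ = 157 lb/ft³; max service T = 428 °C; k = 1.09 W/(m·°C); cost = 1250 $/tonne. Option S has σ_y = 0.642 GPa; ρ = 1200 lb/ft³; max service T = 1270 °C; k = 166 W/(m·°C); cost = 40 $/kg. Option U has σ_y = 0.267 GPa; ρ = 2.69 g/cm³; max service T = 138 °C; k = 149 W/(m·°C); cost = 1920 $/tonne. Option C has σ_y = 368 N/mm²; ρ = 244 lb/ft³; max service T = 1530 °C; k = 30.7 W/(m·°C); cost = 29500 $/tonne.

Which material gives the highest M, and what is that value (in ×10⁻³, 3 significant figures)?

Screen on constraints: max service T ≥ 228 °C; k ≥ 1.29 W/(m·K); cost ≤ 35 $/kg. Survivors: option W, option R, option C.
Convert each candidate to consistent units, then evaluate M:
  option W: σ_y = 26.00 MPa, ρ = 2365 kg/m³
  option R: σ_y = 175.1 MPa, ρ = 7150 kg/m³
  option C: σ_y = 368.0 MPa, ρ = 3909 kg/m³
  option C: M = 4.91×10⁻³
  option W: M = 2.16×10⁻³
  option R: M = 1.85×10⁻³
Highest index: option C.

option C, M = 4.91×10⁻³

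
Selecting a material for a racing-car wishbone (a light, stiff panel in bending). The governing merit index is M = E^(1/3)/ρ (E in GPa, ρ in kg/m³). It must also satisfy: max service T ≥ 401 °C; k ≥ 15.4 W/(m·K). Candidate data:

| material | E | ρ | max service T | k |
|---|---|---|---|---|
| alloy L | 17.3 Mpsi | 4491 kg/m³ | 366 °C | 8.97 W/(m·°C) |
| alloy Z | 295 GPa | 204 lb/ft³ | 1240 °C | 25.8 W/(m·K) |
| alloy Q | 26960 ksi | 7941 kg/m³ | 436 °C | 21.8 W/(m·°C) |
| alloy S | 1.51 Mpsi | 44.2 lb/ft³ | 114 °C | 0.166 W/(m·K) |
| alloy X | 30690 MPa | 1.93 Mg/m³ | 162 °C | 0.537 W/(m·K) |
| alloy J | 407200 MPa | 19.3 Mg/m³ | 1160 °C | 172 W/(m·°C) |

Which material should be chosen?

Screen on constraints: max service T ≥ 401 °C; k ≥ 15.4 W/(m·K). Survivors: alloy Z, alloy Q, alloy J.
Putting every candidate on a common basis:
  alloy Z: E = 295.0 GPa, ρ = 3268 kg/m³
  alloy Q: E = 185.9 GPa, ρ = 7941 kg/m³
  alloy J: E = 407.2 GPa, ρ = 19300 kg/m³
  alloy Z: M = 2.04×10⁻³
  alloy Q: M = 0.719×10⁻³
  alloy J: M = 0.384×10⁻³
Alloy Z has the largest M.

alloy Z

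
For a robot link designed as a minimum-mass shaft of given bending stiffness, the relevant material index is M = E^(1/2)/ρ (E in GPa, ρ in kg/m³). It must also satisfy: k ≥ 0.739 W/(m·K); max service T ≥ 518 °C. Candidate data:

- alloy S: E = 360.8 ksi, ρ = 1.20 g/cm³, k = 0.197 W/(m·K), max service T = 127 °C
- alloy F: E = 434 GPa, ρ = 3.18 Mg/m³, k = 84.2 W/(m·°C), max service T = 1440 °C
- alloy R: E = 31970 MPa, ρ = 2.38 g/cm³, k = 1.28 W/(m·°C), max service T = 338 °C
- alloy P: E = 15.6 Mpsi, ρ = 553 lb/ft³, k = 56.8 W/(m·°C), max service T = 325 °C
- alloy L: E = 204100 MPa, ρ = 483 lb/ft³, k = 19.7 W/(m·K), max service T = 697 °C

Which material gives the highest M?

Screen on constraints: k ≥ 0.739 W/(m·K); max service T ≥ 518 °C. Survivors: alloy F, alloy L.
Convert each candidate to consistent units, then evaluate M:
  alloy F: E = 434.0 GPa, ρ = 3180 kg/m³
  alloy L: E = 204.1 GPa, ρ = 7737 kg/m³
  alloy F: M = 6.55×10⁻³
  alloy L: M = 1.85×10⁻³
The maximum is for alloy F.

alloy F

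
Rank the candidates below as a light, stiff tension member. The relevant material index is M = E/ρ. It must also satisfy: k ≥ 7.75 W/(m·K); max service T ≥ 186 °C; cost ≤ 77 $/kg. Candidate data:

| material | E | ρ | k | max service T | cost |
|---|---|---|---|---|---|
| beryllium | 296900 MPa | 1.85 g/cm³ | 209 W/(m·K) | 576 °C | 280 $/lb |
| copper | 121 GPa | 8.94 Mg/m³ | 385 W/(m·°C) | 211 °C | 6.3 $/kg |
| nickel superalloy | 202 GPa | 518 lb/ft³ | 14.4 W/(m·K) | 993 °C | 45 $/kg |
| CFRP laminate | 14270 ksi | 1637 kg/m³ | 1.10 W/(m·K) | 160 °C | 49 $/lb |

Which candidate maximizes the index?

Screen on constraints: k ≥ 7.75 W/(m·K); max service T ≥ 186 °C; cost ≤ 77 $/kg. Survivors: copper, nickel superalloy.
Convert each candidate to consistent units, then evaluate M:
  copper: E = 121.0 GPa, ρ = 8940 kg/m³
  nickel superalloy: E = 202.0 GPa, ρ = 8298 kg/m³
  nickel superalloy: M = 24.3 MN·m/kg
  copper: M = 13.5 MN·m/kg
Nickel superalloy has the largest M.

nickel superalloy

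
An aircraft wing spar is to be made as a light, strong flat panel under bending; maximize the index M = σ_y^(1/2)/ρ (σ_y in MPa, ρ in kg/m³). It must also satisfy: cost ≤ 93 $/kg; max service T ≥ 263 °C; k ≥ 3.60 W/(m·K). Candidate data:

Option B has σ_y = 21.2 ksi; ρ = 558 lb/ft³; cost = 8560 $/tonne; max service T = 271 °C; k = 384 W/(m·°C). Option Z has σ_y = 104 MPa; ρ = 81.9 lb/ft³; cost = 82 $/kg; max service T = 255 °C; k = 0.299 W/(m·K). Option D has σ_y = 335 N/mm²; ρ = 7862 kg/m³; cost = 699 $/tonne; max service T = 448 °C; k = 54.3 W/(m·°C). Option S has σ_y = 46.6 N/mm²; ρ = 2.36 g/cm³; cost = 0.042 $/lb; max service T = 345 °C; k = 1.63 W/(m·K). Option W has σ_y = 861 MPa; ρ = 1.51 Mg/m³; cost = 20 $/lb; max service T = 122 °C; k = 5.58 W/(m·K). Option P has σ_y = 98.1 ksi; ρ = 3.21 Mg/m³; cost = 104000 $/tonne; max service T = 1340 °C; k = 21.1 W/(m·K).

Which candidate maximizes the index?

Screen on constraints: cost ≤ 93 $/kg; max service T ≥ 263 °C; k ≥ 3.60 W/(m·K). Survivors: option B, option D.
Convert each candidate to consistent units, then evaluate M:
  option B: σ_y = 146.2 MPa, ρ = 8938 kg/m³
  option D: σ_y = 335.0 MPa, ρ = 7862 kg/m³
  option D: M = 2.33×10⁻³
  option B: M = 1.35×10⁻³
The maximum is for option D.

option D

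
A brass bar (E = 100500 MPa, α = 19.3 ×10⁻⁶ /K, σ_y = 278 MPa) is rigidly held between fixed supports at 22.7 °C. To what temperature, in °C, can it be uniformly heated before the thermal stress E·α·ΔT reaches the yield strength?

166 °C

E = 100500 MPa = 100.5 GPa.
E·α·ΔT = 278.0 MPa ⇒ ΔT = 278.0 / (100.5×10³ × 19.3×10⁻⁶) = 143.3 K.
T = 22.7 + 143.3 = 166.0 °C.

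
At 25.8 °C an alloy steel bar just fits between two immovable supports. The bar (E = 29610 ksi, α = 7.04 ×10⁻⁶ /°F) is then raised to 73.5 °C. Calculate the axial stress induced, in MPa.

E = 29610 ksi = 204.2 GPa.
α = 7.04×10⁻⁶/°F × 9/5 = 12.7×10⁻⁶/K.
ΔT = 47.70 K. Constrained thermal stress σ = E·α·ΔT = 204.2×10³ MPa × 12.7×10⁻⁶ × 47.70 = 123 MPa (compressive).

123 MPa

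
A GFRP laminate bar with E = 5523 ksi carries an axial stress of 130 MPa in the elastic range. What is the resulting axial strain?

3.41×10⁻³

E = 5523 ksi = 38.08 GPa = 38080 MPa.
ε = σ/E = 130 / 38080 = 3.41×10⁻³.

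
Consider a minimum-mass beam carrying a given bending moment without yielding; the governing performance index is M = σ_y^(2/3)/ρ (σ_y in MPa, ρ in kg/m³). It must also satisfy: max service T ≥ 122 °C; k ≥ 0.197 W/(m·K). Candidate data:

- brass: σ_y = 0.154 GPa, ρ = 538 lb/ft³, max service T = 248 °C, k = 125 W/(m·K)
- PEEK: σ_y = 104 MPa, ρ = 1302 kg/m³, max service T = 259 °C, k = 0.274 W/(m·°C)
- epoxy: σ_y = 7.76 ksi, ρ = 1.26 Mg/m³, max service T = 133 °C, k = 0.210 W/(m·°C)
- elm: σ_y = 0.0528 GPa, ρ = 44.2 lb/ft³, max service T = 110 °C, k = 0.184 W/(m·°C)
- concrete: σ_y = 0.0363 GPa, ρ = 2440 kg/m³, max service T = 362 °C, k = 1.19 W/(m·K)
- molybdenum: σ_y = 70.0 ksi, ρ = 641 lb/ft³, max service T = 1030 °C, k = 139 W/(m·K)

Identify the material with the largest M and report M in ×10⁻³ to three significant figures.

Screen on constraints: max service T ≥ 122 °C; k ≥ 0.197 W/(m·K). Survivors: brass, PEEK, epoxy, concrete, molybdenum.
Convert each candidate to consistent units, then evaluate M:
  brass: σ_y = 154.0 MPa, ρ = 8618 kg/m³
  PEEK: σ_y = 104.0 MPa, ρ = 1302 kg/m³
  epoxy: σ_y = 53.50 MPa, ρ = 1260 kg/m³
  concrete: σ_y = 36.30 MPa, ρ = 2440 kg/m³
  molybdenum: σ_y = 482.6 MPa, ρ = 10270 kg/m³
  PEEK: M = 17.0×10⁻³
  epoxy: M = 11.3×10⁻³
  molybdenum: M = 5.99×10⁻³
  concrete: M = 4.49×10⁻³
  brass: M = 3.33×10⁻³
The maximum is for PEEK.

PEEK, M = 17.0×10⁻³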